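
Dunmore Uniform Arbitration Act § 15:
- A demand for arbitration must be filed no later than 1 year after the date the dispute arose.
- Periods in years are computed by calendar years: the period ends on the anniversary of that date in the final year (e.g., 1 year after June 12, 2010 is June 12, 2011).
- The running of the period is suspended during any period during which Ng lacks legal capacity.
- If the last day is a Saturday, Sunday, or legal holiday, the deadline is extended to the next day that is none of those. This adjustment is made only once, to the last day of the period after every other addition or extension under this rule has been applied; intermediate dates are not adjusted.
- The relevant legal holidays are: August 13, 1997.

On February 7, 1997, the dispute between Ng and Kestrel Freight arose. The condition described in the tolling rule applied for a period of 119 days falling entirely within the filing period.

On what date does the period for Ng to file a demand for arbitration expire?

1 year after February 7, 1997 is February 7, 1998.
Tolling adds 119 days: February 7, 1998 + 119 days = June 6, 1998.
June 6, 1998 is Saturday; June 7, 1998 is Sunday. The next qualifying day is June 8, 1998.

June 8, 1998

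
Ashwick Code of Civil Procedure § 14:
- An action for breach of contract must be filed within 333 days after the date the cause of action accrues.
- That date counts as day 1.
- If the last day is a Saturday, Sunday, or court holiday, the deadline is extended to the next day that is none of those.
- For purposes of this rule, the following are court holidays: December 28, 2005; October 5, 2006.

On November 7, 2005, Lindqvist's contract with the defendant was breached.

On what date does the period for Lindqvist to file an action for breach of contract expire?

October 6, 2006

Counting November 7, 2005 as day 1, day 333 is October 5, 2006.
October 5, 2006 is a listed holiday. The next qualifying day is October 6, 2006.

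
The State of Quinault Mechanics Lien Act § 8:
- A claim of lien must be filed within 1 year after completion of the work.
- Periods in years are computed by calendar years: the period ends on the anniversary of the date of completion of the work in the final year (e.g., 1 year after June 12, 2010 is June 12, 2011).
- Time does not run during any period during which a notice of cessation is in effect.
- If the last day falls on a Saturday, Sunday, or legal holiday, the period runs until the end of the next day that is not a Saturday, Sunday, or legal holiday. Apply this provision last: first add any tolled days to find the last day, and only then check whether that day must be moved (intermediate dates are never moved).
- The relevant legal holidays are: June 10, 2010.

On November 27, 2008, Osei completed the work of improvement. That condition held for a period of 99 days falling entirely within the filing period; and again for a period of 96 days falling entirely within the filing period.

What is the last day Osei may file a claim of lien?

1 year after November 27, 2008 is November 27, 2009.
Tolling adds 99 days: November 27, 2009 + 99 days = March 6, 2010.
Tolling adds 96 days: March 6, 2010 + 96 days = June 10, 2010.
June 10, 2010 is a listed holiday. The next qualifying day is June 11, 2010.

June 11, 2010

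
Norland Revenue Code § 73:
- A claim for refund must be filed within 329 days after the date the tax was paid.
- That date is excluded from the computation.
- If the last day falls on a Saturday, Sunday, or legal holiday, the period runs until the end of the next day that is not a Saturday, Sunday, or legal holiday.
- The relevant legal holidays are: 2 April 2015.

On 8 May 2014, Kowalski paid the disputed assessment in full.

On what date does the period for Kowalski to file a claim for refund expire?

April 3, 2015

329 days after 8 May 2014 is April 2, 2015.
April 2, 2015 is a listed holiday. The next qualifying day is April 3, 2015.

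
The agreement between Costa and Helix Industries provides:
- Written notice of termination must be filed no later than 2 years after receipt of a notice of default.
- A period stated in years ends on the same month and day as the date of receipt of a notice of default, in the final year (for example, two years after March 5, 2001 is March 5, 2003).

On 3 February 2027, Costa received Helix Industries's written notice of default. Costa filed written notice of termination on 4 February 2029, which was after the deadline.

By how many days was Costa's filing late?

2 years after 3 February 2027 is February 3, 2029.
The deadline is February 3, 2029; from February 3, 2029 to February 4, 2029 is 1 days.

1 day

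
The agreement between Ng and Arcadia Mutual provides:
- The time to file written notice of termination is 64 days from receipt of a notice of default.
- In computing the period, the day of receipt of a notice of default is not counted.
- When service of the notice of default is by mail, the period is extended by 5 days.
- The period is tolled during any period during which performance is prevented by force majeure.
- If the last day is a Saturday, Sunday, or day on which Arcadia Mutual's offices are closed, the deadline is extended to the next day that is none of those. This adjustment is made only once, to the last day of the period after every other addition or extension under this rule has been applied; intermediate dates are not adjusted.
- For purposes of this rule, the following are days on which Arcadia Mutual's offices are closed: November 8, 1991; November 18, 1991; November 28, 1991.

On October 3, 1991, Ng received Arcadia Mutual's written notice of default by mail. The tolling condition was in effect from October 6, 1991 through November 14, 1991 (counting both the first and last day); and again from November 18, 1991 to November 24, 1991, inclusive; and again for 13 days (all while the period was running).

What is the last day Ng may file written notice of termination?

February 10, 1992

64 days after October 3, 1991 is December 6, 1991.
Service was by mail, adding 5 days: December 6, 1991 + 5 days = December 11, 1991.
From October 6, 1991 through November 14, 1991 inclusive is 40 days; tolling adds 40 days: December 11, 1991 + 40 days = January 20, 1992.
From November 18, 1991 through November 24, 1991 inclusive is 7 days; tolling adds 7 days: January 20, 1992 + 7 days = January 27, 1992.
Tolling adds 13 days: January 27, 1992 + 13 days = February 9, 1992.
February 9, 1992 is Sunday. The next qualifying day is February 10, 1992.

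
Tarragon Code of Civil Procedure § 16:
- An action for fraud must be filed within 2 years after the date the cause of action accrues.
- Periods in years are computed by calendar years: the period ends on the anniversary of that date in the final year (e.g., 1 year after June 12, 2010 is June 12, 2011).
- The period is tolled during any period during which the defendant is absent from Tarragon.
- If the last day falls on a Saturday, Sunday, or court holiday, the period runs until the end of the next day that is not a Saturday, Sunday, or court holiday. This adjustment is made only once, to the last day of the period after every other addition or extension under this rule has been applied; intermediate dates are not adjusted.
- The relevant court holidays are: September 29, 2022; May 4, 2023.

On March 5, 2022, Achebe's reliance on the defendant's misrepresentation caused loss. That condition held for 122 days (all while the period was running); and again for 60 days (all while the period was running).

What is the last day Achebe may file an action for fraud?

2 years after March 5, 2022 is March 5, 2024.
Tolling adds 122 days: March 5, 2024 + 122 days = July 5, 2024.
Tolling adds 60 days: July 5, 2024 + 60 days = September 3, 2024.
September 3, 2024 is a Tuesday and not a court holiday, so no extension applies.

September 3, 2024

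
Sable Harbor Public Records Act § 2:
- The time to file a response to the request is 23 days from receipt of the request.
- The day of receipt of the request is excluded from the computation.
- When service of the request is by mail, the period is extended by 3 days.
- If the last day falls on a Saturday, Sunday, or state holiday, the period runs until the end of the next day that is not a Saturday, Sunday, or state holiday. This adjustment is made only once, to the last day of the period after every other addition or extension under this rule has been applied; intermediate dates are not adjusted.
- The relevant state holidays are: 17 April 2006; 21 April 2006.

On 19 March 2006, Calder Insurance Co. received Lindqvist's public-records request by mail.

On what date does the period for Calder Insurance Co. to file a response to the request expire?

23 days after 19 March 2006 is April 11, 2006.
Service was by mail, adding 3 days: April 11, 2006 + 3 days = April 14, 2006.
April 14, 2006 is a Friday and not a state holiday, so no extension applies.

April 14, 2006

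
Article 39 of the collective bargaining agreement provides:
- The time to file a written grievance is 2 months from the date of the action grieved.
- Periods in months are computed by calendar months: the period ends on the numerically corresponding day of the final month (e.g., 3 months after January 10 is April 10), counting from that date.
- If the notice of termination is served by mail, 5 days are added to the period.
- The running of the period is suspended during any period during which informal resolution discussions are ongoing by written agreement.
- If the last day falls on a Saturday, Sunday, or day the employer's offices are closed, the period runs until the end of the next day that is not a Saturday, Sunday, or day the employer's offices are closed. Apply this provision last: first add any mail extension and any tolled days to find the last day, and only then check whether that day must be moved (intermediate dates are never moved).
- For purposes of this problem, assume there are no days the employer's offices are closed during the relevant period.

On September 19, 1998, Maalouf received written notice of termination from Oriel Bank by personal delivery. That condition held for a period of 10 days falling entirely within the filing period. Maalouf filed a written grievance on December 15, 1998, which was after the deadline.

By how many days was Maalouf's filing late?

2 months after September 19, 1998 is November 19, 1998.
Service was not by mail, so no mail extension applies.
Tolling adds 10 days: November 19, 1998 + 10 days = November 29, 1998.
November 29, 1998 is Sunday. The next qualifying day is November 30, 1998.
The deadline is November 30, 1998; from November 30, 1998 to December 15, 1998 is 15 days.

15 days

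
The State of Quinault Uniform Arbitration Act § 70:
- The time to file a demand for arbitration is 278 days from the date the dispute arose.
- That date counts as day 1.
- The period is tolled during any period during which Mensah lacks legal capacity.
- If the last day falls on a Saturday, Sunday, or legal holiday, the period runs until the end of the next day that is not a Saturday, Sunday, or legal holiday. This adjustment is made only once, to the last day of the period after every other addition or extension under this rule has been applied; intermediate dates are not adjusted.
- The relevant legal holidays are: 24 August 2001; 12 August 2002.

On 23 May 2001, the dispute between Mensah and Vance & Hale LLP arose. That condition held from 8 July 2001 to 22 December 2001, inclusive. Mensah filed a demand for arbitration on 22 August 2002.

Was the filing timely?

Counting 23 May 2001 as day 1, day 278 is February 24, 2002.
From July 8, 2001 through December 22, 2001 inclusive is 168 days; tolling adds 168 days: February 24, 2002 + 168 days = August 11, 2002.
August 11, 2002 is Sunday; August 12, 2002 is a listed holiday. The next qualifying day is August 13, 2002.
The deadline is August 13, 2002; the filing on August 22, 2002 is after that date.

No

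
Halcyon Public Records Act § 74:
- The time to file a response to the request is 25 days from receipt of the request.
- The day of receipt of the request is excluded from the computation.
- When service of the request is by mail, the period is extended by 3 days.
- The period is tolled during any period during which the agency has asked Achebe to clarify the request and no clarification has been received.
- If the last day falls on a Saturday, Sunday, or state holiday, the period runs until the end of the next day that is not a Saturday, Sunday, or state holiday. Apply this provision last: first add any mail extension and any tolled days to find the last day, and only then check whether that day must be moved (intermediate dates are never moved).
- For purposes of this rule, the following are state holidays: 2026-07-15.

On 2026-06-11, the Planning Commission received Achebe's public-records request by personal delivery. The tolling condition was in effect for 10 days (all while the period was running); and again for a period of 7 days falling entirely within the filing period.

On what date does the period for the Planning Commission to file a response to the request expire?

July 23, 2026

25 days after 2026-06-11 is July 6, 2026.
Service was not by mail, so no mail extension applies.
Tolling adds 10 days: July 6, 2026 + 10 days = July 16, 2026.
Tolling adds 7 days: July 16, 2026 + 7 days = July 23, 2026.
July 23, 2026 is a Thursday and not a state holiday, so no extension applies.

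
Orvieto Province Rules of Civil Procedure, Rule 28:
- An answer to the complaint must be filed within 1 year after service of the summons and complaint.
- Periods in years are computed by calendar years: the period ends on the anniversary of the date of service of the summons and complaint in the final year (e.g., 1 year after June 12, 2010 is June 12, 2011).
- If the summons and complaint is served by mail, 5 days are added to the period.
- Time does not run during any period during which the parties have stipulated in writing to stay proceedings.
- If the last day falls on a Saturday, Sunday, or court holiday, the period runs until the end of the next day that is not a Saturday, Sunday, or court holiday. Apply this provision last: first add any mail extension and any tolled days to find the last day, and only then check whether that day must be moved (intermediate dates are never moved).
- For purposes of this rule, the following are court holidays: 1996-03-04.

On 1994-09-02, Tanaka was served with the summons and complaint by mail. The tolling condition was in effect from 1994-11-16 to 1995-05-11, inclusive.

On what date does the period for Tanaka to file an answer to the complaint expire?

March 5, 1996

1 year after 1994-09-02 is September 2, 1995.
Service was by mail, adding 5 days: September 2, 1995 + 5 days = September 7, 1995.
From November 16, 1994 through May 11, 1995 inclusive is 177 days; tolling adds 177 days: September 7, 1995 + 177 days = March 2, 1996.
March 2, 1996 is Saturday; March 3, 1996 is Sunday; March 4, 1996 is a listed holiday. The next qualifying day is March 5, 1996.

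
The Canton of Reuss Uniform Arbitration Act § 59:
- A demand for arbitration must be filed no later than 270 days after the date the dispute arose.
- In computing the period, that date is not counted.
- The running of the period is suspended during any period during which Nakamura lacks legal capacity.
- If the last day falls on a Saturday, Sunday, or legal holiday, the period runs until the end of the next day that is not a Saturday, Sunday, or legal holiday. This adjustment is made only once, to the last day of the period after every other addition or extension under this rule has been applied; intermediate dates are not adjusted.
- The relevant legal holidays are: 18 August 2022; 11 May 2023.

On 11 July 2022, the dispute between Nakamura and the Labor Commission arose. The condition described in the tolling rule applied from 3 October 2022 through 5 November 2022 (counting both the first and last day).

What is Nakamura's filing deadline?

270 days after 11 July 2022 is April 7, 2023.
From October 3, 2022 through November 5, 2022 inclusive is 34 days; tolling adds 34 days: April 7, 2023 + 34 days = May 11, 2023.
May 11, 2023 is a listed holiday. The next qualifying day is May 12, 2023.

May 12, 2023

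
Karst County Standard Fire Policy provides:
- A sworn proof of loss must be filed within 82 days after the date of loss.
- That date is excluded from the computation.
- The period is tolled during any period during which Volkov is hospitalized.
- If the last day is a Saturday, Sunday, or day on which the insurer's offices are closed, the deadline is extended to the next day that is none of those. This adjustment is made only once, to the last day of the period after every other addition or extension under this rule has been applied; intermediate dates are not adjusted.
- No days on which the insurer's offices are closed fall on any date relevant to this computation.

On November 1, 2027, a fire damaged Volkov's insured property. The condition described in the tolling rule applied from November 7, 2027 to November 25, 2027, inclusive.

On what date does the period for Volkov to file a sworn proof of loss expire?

82 days after November 1, 2027 is January 22, 2028.
From November 7, 2027 through November 25, 2027 inclusive is 19 days; tolling adds 19 days: January 22, 2028 + 19 days = February 10, 2028.
February 10, 2028 is a Thursday and not a day on which the insurer's offices are closed, so no extension applies.

February 10, 2028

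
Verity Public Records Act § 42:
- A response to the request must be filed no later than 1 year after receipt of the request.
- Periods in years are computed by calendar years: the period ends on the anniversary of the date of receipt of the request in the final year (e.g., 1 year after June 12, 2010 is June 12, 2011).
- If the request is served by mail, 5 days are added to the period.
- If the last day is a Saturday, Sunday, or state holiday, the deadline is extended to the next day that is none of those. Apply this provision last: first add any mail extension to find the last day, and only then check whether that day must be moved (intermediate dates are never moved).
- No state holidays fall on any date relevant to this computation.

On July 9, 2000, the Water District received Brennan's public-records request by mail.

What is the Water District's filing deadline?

1 year after July 9, 2000 is July 9, 2001.
Service was by mail, adding 5 days: July 9, 2001 + 5 days = July 14, 2001.
July 14, 2001 is Saturday; July 15, 2001 is Sunday. The next qualifying day is July 16, 2001.

July 16, 2001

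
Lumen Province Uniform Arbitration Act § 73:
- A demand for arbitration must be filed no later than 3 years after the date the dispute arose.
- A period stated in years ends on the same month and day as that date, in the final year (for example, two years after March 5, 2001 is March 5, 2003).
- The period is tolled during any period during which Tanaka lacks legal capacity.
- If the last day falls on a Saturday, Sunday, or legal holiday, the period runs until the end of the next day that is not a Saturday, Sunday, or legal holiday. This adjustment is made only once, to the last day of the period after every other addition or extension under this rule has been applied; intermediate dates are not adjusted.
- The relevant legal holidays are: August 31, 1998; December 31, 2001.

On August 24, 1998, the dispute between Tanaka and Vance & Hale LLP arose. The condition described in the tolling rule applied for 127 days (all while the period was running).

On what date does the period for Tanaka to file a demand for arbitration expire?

3 years after August 24, 1998 is August 24, 2001.
Tolling adds 127 days: August 24, 2001 + 127 days = December 29, 2001.
December 29, 2001 is Saturday; December 30, 2001 is Sunday; December 31, 2001 is a listed holiday. The next qualifying day is January 1, 2002.

January 1, 2002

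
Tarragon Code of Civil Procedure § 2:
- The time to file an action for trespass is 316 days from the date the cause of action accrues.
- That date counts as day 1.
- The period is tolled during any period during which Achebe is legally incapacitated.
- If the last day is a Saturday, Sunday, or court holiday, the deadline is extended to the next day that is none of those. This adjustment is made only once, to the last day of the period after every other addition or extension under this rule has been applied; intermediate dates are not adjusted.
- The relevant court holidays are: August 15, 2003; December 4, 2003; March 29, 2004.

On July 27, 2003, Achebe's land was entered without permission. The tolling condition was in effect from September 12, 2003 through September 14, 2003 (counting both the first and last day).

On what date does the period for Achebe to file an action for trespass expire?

Counting July 27, 2003 as day 1, day 316 is June 6, 2004.
From September 12, 2003 through September 14, 2003 inclusive is 3 days; tolling adds 3 days: June 6, 2004 + 3 days = June 9, 2004.
June 9, 2004 is a Wednesday and not a court holiday, so no extension applies.

June 9, 2004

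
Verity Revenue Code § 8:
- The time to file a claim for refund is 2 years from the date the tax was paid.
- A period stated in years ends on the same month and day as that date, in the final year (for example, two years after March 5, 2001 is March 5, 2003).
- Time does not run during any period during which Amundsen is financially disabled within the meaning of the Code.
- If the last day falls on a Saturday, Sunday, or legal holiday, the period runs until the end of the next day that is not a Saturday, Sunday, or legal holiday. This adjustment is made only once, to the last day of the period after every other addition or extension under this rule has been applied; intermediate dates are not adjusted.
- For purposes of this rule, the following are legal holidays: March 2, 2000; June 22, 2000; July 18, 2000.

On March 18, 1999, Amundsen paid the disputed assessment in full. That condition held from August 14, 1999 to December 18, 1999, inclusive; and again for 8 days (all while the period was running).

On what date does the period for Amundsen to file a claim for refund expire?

2 years after March 18, 1999 is March 18, 2001.
From August 14, 1999 through December 18, 1999 inclusive is 127 days; tolling adds 127 days: March 18, 2001 + 127 days = July 23, 2001.
Tolling adds 8 days: July 23, 2001 + 8 days = July 31, 2001.
July 31, 2001 is a Tuesday and not a legal holiday, so no extension applies.

July 31, 2001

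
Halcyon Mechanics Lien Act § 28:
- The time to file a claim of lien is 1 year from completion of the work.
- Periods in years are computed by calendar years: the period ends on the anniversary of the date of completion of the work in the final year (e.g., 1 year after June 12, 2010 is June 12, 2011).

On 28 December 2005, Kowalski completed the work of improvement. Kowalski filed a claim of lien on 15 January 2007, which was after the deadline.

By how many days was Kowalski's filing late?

1 year after 28 December 2005 is December 28, 2006.
The deadline is December 28, 2006; from December 28, 2006 to January 15, 2007 is 18 days.

18 days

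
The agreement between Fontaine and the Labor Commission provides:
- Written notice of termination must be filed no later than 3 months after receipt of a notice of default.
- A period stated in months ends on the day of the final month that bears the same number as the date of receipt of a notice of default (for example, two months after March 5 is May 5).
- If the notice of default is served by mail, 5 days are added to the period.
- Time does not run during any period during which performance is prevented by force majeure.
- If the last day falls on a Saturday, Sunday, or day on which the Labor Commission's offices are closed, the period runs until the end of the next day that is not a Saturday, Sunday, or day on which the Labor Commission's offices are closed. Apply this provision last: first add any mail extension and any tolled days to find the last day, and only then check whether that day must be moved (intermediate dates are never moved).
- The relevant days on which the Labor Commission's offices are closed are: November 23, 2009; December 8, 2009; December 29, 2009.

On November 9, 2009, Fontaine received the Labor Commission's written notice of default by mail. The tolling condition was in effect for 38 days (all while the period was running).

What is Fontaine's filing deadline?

3 months after November 9, 2009 is February 9, 2010.
Service was by mail, adding 5 days: February 9, 2010 + 5 days = February 14, 2010.
Tolling adds 38 days: February 14, 2010 + 38 days = March 24, 2010.
March 24, 2010 is a Wednesday and not a day on which the Labor Commission's offices are closed, so no extension applies.

March 24, 2010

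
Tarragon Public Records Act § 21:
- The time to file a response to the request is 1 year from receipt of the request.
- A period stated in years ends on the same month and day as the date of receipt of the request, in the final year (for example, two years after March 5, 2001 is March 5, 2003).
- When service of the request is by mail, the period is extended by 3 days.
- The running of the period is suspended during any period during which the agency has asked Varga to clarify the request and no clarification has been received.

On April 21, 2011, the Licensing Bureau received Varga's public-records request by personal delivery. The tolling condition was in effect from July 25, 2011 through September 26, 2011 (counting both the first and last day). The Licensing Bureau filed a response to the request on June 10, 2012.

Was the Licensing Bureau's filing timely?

1 year after April 21, 2011 is April 21, 2012.
Service was not by mail, so no mail extension applies.
From July 25, 2011 through September 26, 2011 inclusive is 64 days; tolling adds 64 days: April 21, 2012 + 64 days = June 24, 2012.
The deadline is June 24, 2012; the filing on June 10, 2012 is on or before that date.

Yes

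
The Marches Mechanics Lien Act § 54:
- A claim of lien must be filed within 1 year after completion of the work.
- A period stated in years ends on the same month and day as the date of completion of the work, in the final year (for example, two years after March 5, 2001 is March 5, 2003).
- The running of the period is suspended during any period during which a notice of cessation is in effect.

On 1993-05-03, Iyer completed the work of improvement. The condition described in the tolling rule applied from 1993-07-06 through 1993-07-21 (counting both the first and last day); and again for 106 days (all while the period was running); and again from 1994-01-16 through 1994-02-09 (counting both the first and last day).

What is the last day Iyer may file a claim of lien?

1 year after 1993-05-03 is May 3, 1994.
From July 6, 1993 through July 21, 1993 inclusive is 16 days; tolling adds 16 days: May 3, 1994 + 16 days = May 19, 1994.
Tolling adds 106 days: May 19, 1994 + 106 days = September 2, 1994.
From January 16, 1994 through February 9, 1994 inclusive is 25 days; tolling adds 25 days: September 2, 1994 + 25 days = September 27, 1994.

September 27, 1994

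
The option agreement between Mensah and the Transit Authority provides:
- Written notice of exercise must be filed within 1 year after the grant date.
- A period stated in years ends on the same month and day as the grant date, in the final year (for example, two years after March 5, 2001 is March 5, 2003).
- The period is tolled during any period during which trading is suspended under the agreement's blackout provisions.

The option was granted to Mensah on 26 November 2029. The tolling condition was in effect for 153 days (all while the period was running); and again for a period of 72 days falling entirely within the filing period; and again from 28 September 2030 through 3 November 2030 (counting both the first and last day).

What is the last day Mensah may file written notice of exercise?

1 year after 26 November 2029 is November 26, 2030.
Tolling adds 153 days: November 26, 2030 + 153 days = April 28, 2031.
Tolling adds 72 days: April 28, 2031 + 72 days = July 9, 2031.
From September 28, 2030 through November 3, 2030 inclusive is 37 days; tolling adds 37 days: July 9, 2031 + 37 days = August 15, 2031.

August 15, 2031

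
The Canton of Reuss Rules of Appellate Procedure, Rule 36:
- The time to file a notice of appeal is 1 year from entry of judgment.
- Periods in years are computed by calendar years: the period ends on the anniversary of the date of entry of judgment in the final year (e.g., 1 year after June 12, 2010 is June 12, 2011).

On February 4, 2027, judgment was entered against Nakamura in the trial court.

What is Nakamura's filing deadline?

February 4, 2028

1 year after February 4, 2027 is February 4, 2028.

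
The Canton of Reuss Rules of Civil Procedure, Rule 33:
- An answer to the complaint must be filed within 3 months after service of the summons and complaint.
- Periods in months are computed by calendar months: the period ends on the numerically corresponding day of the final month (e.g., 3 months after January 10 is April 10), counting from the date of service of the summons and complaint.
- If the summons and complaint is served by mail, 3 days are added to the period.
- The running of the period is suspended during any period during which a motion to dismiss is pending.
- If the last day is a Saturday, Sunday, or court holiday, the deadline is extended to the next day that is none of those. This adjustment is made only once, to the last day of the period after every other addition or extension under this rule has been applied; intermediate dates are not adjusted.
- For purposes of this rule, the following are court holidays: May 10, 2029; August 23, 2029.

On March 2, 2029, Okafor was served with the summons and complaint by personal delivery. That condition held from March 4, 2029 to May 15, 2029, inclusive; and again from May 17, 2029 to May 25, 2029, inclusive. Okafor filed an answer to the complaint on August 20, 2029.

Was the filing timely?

Yes

3 months after March 2, 2029 is June 2, 2029.
Service was not by mail, so no mail extension applies.
From March 4, 2029 through May 15, 2029 inclusive is 73 days; tolling adds 73 days: June 2, 2029 + 73 days = August 14, 2029.
From May 17, 2029 through May 25, 2029 inclusive is 9 days; tolling adds 9 days: August 14, 2029 + 9 days = August 23, 2029.
August 23, 2029 is a listed holiday. The next qualifying day is August 24, 2029.
The deadline is August 24, 2029; the filing on August 20, 2029 is on or before that date.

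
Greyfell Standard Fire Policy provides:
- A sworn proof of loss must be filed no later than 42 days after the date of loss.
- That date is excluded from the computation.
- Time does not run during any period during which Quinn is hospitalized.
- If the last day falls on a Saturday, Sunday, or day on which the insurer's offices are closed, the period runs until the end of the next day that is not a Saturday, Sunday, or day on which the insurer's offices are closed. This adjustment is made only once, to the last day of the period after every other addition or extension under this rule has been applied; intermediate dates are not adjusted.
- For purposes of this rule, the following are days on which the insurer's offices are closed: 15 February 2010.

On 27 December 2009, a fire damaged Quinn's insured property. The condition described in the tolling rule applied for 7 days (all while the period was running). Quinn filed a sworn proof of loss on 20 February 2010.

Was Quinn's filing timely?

No

42 days after 27 December 2009 is February 7, 2010.
Tolling adds 7 days: February 7, 2010 + 7 days = February 14, 2010.
February 14, 2010 is Sunday; February 15, 2010 is a listed holiday. The next qualifying day is February 16, 2010.
The deadline is February 16, 2010; the filing on February 20, 2010 is after that date.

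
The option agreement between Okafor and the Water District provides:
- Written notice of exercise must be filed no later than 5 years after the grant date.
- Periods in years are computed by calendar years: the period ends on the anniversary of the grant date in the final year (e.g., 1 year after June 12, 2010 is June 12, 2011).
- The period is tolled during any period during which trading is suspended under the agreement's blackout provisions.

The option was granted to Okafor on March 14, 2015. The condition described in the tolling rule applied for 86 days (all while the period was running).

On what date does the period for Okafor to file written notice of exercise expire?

June 8, 2020

5 years after March 14, 2015 is March 14, 2020.
Tolling adds 86 days: March 14, 2020 + 86 days = June 8, 2020.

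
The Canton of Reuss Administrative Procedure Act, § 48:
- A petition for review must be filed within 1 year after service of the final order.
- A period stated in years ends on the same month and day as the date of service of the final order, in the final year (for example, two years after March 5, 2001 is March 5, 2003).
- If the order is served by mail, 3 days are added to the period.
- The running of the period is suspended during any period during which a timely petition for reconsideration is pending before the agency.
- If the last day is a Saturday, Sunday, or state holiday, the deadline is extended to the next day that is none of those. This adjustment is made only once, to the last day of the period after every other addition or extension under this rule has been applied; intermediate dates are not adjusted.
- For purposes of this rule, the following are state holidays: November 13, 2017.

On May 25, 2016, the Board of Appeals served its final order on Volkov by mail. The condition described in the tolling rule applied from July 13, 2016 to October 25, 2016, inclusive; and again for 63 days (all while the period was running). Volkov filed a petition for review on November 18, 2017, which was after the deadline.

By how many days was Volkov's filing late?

4 days

1 year after May 25, 2016 is May 25, 2017.
Service was by mail, adding 3 days: May 25, 2017 + 3 days = May 28, 2017.
From July 13, 2016 through October 25, 2016 inclusive is 105 days; tolling adds 105 days: May 28, 2017 + 105 days = September 10, 2017.
Tolling adds 63 days: September 10, 2017 + 63 days = November 12, 2017.
November 12, 2017 is Sunday; November 13, 2017 is a listed holiday. The next qualifying day is November 14, 2017.
The deadline is November 14, 2017; from November 14, 2017 to November 18, 2017 is 4 days.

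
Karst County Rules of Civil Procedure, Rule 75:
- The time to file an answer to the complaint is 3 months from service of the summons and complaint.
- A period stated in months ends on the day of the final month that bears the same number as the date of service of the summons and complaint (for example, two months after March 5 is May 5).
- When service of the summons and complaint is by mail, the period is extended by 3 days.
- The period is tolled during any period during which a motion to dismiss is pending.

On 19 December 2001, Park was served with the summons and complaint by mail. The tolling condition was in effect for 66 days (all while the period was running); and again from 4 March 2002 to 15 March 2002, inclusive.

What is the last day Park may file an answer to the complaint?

3 months after 19 December 2001 is March 19, 2002.
Service was by mail, adding 3 days: March 19, 2002 + 3 days = March 22, 2002.
Tolling adds 66 days: March 22, 2002 + 66 days = May 27, 2002.
From March 4, 2002 through March 15, 2002 inclusive is 12 days; tolling adds 12 days: May 27, 2002 + 12 days = June 8, 2002.

June 8, 2002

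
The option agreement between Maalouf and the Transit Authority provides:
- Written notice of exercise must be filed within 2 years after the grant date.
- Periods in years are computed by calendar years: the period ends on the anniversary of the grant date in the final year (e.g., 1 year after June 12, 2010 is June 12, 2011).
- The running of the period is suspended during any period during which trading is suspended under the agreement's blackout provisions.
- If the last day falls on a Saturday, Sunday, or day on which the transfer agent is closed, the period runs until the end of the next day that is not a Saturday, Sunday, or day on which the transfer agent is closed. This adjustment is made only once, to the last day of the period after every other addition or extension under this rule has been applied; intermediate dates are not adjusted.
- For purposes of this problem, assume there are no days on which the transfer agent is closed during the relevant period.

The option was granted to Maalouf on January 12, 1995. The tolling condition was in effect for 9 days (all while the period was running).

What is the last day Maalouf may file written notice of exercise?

January 21, 1997

2 years after January 12, 1995 is January 12, 1997.
Tolling adds 9 days: January 12, 1997 + 9 days = January 21, 1997.
January 21, 1997 is a Tuesday and not a day on which the transfer agent is closed, so no extension applies.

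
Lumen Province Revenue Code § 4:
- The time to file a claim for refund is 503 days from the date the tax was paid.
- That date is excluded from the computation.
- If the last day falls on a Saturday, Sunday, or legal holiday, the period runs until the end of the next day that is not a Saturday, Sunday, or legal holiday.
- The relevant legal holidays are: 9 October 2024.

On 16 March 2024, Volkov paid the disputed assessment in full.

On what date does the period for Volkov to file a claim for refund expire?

August 1, 2025

503 days after 16 March 2024 is August 1, 2025.
August 1, 2025 is a Friday and not a legal holiday, so no extension applies.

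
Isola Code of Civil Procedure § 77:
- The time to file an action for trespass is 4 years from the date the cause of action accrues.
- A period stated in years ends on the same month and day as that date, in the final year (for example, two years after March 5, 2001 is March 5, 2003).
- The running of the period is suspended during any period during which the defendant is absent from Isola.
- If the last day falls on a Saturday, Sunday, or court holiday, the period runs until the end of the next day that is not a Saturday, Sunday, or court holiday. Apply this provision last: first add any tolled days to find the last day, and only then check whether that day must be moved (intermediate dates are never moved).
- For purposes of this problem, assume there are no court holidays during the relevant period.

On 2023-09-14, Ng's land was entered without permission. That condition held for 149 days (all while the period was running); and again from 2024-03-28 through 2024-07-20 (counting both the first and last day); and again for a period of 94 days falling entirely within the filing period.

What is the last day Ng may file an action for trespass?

4 years after 2023-09-14 is September 14, 2027.
Tolling adds 149 days: September 14, 2027 + 149 days = February 10, 2028.
From March 28, 2024 through July 20, 2024 inclusive is 115 days; tolling adds 115 days: February 10, 2028 + 115 days = June 4, 2028.
Tolling adds 94 days: June 4, 2028 + 94 days = September 6, 2028.
September 6, 2028 is a Wednesday and not a court holiday, so no extension applies.

September 6, 2028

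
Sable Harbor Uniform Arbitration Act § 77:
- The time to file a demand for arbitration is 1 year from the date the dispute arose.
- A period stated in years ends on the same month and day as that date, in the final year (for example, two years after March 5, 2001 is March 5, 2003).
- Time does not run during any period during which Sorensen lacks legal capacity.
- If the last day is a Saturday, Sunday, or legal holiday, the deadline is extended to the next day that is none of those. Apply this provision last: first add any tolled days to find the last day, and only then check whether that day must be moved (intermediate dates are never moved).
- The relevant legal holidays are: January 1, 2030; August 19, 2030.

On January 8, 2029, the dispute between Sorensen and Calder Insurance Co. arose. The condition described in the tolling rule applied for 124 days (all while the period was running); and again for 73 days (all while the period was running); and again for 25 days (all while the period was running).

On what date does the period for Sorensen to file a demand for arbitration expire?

August 20, 2030

1 year after January 8, 2029 is January 8, 2030.
Tolling adds 124 days: January 8, 2030 + 124 days = May 12, 2030.
Tolling adds 73 days: May 12, 2030 + 73 days = July 24, 2030.
Tolling adds 25 days: July 24, 2030 + 25 days = August 18, 2030.
August 18, 2030 is Sunday; August 19, 2030 is a listed holiday. The next qualifying day is August 20, 2030.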